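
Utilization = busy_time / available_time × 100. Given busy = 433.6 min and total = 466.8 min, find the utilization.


Utilization = busy / total × 100
= 433.6 / 466.8 × 100
= 92.9%


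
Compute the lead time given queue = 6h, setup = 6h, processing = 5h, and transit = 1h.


Lead time = queue + setup + processing + transit
= 6 + 6 + 5 + 1
= 18 hours


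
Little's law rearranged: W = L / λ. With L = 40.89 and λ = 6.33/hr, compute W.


Little's law: L = λW → W = L / λ
= 40.89 / 6.33
= 6.46 hours


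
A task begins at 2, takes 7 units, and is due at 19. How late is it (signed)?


Completion = 2 + 7 = 9
Lateness = C - d = 9 - 19
= -10


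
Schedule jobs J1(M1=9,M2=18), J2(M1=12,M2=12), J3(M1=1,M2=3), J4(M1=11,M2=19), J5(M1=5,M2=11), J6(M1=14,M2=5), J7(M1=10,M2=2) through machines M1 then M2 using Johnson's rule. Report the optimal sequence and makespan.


Johnson's rule:
Group 1 (M1≤M2, sort by M1): ['J3', 'J5', 'J1', 'J4', 'J2']
Group 2 (M1>M2, sort desc M2): ['J6', 'J7']
Sequence: J3 → J5 → J1 → J4 → J2 → J6 → J7
Makespan calculation:
  J3: M1 done=1, M2 done=4
  J5: M1 done=6, M2 done=17
  J1: M1 done=15, M2 done=35
  J4: M1 done=26, M2 done=54
  J2: M1 done=38, M2 done=66
  J6: M1 done=52, M2 done=71
  J7: M1 done=62, M2 done=73
= Sequence: J3 → J5 → J1 → J4 → J2 → J6 → J7, Makespan: 73


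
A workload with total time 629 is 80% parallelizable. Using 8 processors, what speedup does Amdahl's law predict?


Amdahl's law: T_p = T × ((1-p) + p/N)
= 629 × ((1-0.8) + 0.8/8)
= 629 × (0.20 + 0.1000)
= 629 × 0.3000
= 188.70
Speedup = 629/188.70
= 3.33×


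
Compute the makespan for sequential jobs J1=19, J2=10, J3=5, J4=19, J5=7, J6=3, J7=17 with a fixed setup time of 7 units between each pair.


Makespan = Σ processing + (n-1) × setup
= (19 + 10 + 5 + 19 + 7 + 3 + 17) + (7-1)×7
= 80 + 42
= 122 time units


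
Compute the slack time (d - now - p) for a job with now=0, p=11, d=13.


Slack = due - current_time - processing
= 13 - 0 - 11
= 2


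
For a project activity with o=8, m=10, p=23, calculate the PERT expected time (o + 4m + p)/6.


te = (o + 4m + p) / 6
= (8 + 4×10 + 23) / 6
= (8 + 40 + 23) / 6
= 71 / 6
= 11.83


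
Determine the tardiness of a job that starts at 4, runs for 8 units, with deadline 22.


Completion = start + processing = 4 + 8 = 12
Tardiness = max(0, C - d) = max(0, 12 - 22)
= max(0, -10)
= 0


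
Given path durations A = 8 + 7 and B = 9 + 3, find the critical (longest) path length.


Path A: 8 + 7 = 15
Path B: 9 + 3 = 12
Critical path = longest = max(15, 12)
= 15 (Path A)


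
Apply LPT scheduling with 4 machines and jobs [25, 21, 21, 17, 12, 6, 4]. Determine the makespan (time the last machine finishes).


Jobs (LPT sorted): [25, 21, 21, 17, 12, 6, 4]
Machines: 4
  J=25 → Machine 1 (load: 0+25=25)
  J=21 → Machine 2 (load: 0+21=21)
  J=21 → Machine 3 (load: 0+21=21)
  J=17 → Machine 4 (load: 0+17=17)
  J=12 → Machine 4 (load: 17+12=29)
  J=6 → Machine 2 (load: 21+6=27)
  J=4 → Machine 3 (load: 21+4=25)
Machine loads: [25, 27, 25, 29]
Makespan = max = 29 time units


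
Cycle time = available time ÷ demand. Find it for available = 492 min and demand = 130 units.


Cycle time = available time / demand
= 492 / 130
= 3.78 min/unit


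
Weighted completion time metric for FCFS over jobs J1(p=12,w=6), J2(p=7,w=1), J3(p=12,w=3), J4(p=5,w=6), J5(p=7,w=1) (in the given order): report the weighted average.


Completion times:
  J1: C=12, w×C=6×12=72
  J2: C=19, w×C=1×19=19
  J3: C=31, w×C=3×31=93
  J4: C=36, w×C=6×36=216
  J5: C=43, w×C=1×43=43
Sum w×C = 443
Sum w = 17
Weighted avg = 443/17
= 26.06


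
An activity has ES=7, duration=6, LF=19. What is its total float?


EF = ES + duration = 7 + 6 = 13
LS = LF - duration = 19 - 6 = 13
Total Float = LF - EF = 19 - 13
(or LS - ES = 13 - 7)
= 6


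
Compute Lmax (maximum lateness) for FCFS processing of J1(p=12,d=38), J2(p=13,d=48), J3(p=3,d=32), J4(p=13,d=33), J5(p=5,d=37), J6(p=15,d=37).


Lateness per job (L = C - d):
  J1: C=12, d=38, L=-26
  J2: C=25, d=48, L=-23
  J3: C=28, d=32, L=-4
  J4: C=41, d=33, L=8
  J5: C=46, d=37, L=9
  J6: C=61, d=37, L=24
Lmax = max(-26, -23, -4, 8, 9, 24)
= 24


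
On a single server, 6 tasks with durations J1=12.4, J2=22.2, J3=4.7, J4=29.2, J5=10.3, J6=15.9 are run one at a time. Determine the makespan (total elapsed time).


Sequential makespan: sum all processing times
= 12.4 + 22.2 + 4.7 + 29.2 + 10.3 + 15.9
= 94.7 time units


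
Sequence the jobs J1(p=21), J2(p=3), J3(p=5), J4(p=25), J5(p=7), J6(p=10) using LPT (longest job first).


LPT: sort by longest processing time first
  J4: p=25
  J1: p=21
  J6: p=10
  J5: p=7
  J3: p=5
  J2: p=3
Order: J4 → J1 → J6 → J5 → J3 → J2


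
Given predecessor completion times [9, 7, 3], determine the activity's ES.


ES = max of all predecessor completion times
Predecessors: [9, 7, 3]
ES = max(9, 7, 3)
= 9


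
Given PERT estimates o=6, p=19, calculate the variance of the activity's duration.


σ² = ((p - o) / 6)² = (p - o)² / 36
= (19 - 6)² / 36
= 13² / 36
= 169 / 36
= 4.6944


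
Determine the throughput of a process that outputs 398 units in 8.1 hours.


Throughput = units / time
= 398 / 8.1
= 49.1 units/hour


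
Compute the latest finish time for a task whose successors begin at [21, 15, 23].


LF = min of all successor start times
Successors start at: [21, 15, 23]
LF = min(21, 15, 23)
= 15


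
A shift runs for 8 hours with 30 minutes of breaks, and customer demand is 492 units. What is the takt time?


Available = 8×60 - 30 = 450 min
Takt time = 450 / 492
= 0.91 min/unit


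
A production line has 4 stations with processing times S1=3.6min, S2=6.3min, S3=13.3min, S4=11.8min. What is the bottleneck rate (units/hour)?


Bottleneck = longest station time
Station times: [3.6, 6.3, 13.3, 11.8]
Max = 13.3 min
Rate = 60 / 13.3
= 4.51 units/hour (bottleneck: 13.3min)


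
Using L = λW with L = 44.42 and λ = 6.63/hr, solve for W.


Little's law: L = λW → W = L / λ
= 44.42 / 6.63
= 6.70 hours


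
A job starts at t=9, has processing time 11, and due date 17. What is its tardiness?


Completion = start + processing = 9 + 11 = 20
Tardiness = max(0, C - d) = max(0, 20 - 17)
= max(0, 3)
= 3


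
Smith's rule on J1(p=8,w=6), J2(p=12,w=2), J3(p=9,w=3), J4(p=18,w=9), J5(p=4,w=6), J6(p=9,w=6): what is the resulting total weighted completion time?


WSPT order (by p/w): J5 → J1 → J6 → J4 → J3 → J2
  J5: C=4, w·C=6×4=24
  J1: C=12, w·C=6×12=72
  J6: C=21, w·C=6×21=126
  J4: C=39, w·C=9×39=351
  J3: C=48, w·C=3×48=144
  J2: C=60, w·C=2×60=120
Σ w·C = 837
= 837


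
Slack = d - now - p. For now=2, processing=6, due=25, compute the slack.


Slack = due - current_time - processing
= 25 - 2 - 6
= 17


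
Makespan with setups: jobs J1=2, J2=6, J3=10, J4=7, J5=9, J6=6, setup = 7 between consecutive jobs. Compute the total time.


Makespan = Σ processing + (n-1) × setup
= (2 + 6 + 10 + 7 + 9 + 6) + (6-1)×7
= 40 + 35
= 75 time units


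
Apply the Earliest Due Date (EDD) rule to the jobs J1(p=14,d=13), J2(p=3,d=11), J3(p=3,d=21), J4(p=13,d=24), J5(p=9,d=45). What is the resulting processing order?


EDD: sort by earliest due date
  J2: d=11, p=3
  J1: d=13, p=14
  J3: d=21, p=3
  J4: d=24, p=13
  J5: d=45, p=9
Order: J2 → J1 → J3 → J4 → J5


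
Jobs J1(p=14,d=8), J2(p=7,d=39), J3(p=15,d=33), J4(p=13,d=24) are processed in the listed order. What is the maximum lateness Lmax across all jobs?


Lateness per job (L = C - d):
  J1: C=14, d=8, L=6
  J2: C=21, d=39, L=-18
  J3: C=36, d=33, L=3
  J4: C=49, d=24, L=25
Lmax = max(6, -18, 3, 25)
= 25


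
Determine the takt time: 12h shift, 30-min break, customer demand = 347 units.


Available = 12×60 - 30 = 690 min
Takt time = 690 / 347
= 1.99 min/unit


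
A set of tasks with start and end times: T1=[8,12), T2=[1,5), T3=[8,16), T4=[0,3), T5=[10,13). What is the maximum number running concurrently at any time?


Check each time point for overlaps:
  t=10: 3 tasks active (T1, T3, T5)
Max concurrent = 3


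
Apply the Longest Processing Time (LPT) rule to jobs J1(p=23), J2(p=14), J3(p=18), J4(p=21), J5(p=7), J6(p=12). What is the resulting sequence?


LPT: sort by longest processing time first
  J1: p=23
  J4: p=21
  J3: p=18
  J2: p=14
  J6: p=12
  J5: p=7
Order: J1 → J4 → J3 → J2 → J6 → J5


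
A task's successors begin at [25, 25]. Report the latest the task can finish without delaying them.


LF = min of all successor start times
Successors start at: [25, 25]
LF = min(25, 25)
= 25


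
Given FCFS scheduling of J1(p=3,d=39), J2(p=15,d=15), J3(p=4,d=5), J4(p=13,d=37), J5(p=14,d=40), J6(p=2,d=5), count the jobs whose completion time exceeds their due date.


Completion vs due date:
  J1: C=3, d=39 → on time
  J2: C=18, d=15 → TARDY
  J3: C=22, d=5 → TARDY
  J4: C=35, d=37 → on time
  J5: C=49, d=40 → TARDY
  J6: C=51, d=5 → TARDY
Tardy jobs: J2, J3, J5, J6
Count = 4


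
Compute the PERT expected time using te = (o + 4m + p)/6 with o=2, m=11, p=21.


te = (o + 4m + p) / 6
= (2 + 4×11 + 21) / 6
= (2 + 44 + 21) / 6
= 67 / 6
= 11.17


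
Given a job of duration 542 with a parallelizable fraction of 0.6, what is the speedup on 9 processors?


Amdahl's law: T_p = T × ((1-p) + p/N)
= 542 × ((1-0.6) + 0.6/9)
= 542 × (0.40 + 0.0667)
= 542 × 0.4667
= 252.93
Speedup = 542/252.93
= 2.14×


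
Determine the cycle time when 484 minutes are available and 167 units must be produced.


Cycle time = available time / demand
= 484 / 167
= 2.90 min/unit


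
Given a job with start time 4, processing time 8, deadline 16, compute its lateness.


Completion = 4 + 8 = 12
Lateness = C - d = 12 - 16
= -4


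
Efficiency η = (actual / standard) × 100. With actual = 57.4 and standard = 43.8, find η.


Efficiency = (actual / standard) × 100
= (57.4 / 43.8) × 100
= 131.1%


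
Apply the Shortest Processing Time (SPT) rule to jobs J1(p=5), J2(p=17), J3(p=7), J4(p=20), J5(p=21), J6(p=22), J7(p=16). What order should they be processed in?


SPT: sort by shortest processing time
  J1: p=5
  J3: p=7
  J7: p=16
  J2: p=17
  J4: p=20
  J5: p=21
  J6: p=22
Order: J1 → J3 → J7 → J2 → J4 → J5 → J6


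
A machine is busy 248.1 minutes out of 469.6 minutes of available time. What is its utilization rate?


Utilization = busy / total × 100
= 248.1 / 469.6 × 100
= 52.8%


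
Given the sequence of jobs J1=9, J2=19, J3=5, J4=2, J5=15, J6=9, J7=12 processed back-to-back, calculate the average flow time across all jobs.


Completion times:
  J1: completes at 9
  J2: completes at 28
  J3: completes at 33
  J4: completes at 35
  J5: completes at 50
  J6: completes at 59
  J7: completes at 71
Sum = 285
Average = 285/7
= 40.71


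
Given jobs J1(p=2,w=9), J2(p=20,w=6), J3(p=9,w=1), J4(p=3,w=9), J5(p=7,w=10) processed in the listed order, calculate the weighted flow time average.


Completion times:
  J1: C=2, w×C=9×2=18
  J2: C=22, w×C=6×22=132
  J3: C=31, w×C=1×31=31
  J4: C=34, w×C=9×34=306
  J5: C=41, w×C=10×41=410
Sum w×C = 897
Sum w = 35
Weighted avg = 897/35
= 25.63


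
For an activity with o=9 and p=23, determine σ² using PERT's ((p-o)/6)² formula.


σ² = ((p - o) / 6)² = (p - o)² / 36
= (23 - 9)² / 36
= 14² / 36
= 196 / 36
= 5.4444


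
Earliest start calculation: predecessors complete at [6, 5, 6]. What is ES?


ES = max of all predecessor completion times
Predecessors: [6, 5, 6]
ES = max(6, 5, 6)
= 6


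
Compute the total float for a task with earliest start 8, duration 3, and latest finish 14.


EF = ES + duration = 8 + 3 = 11
LS = LF - duration = 14 - 3 = 11
Total Float = LF - EF = 14 - 11
(or LS - ES = 11 - 8)
= 3


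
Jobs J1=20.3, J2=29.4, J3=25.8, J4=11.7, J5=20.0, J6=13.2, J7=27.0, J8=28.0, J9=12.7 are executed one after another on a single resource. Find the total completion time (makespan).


Sequential makespan: sum all processing times
= 20.3 + 29.4 + 25.8 + 11.7 + 20.0 + 13.2 + 27.0 + 28.0 + 12.7
= 188.1 time units


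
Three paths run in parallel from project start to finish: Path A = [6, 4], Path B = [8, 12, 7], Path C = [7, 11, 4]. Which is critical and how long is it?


Path A: 6 + 4 = 10
Path B: 8 + 12 + 7 = 27
Path C: 7 + 11 + 4 = 22
Critical path = longest = max(10, 27, 22)
= 27 (Path B)


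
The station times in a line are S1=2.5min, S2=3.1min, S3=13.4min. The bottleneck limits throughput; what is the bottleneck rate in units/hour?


Bottleneck = longest station time
Station times: [2.5, 3.1, 13.4]
Max = 13.4 min
Rate = 60 / 13.4
= 4.48 units/hour (bottleneck: 13.4min)


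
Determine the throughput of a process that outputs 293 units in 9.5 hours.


Throughput = units / time
= 293 / 9.5
= 30.8 units/hour


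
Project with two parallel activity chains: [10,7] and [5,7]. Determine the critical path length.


Path A: 10 + 7 = 17
Path B: 5 + 7 = 12
Critical path = longest = max(17, 12)
= 17 (Path A)


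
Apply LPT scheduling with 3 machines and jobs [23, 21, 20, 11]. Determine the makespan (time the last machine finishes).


Jobs (LPT sorted): [23, 21, 20, 11]
Machines: 3
  J=23 → Machine 1 (load: 0+23=23)
  J=21 → Machine 2 (load: 0+21=21)
  J=20 → Machine 3 (load: 0+20=20)
  J=11 → Machine 3 (load: 20+11=31)
Machine loads: [23, 21, 31]
Makespan = max = 31 time units


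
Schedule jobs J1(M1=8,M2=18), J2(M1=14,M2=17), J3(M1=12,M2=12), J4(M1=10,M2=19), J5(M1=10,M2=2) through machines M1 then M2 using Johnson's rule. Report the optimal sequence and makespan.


Johnson's rule:
Group 1 (M1≤M2, sort by M1): ['J1', 'J4', 'J3', 'J2']
Group 2 (M1>M2, sort desc M2): ['J5']
Sequence: J1 → J4 → J3 → J2 → J5
Makespan calculation:
  J1: M1 done=8, M2 done=26
  J4: M1 done=18, M2 done=45
  J3: M1 done=30, M2 done=57
  J2: M1 done=44, M2 done=74
  J5: M1 done=54, M2 done=76
= Sequence: J1 → J4 → J3 → J2 → J5, Makespan: 76


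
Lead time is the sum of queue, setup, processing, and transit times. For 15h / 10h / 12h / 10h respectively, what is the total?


Lead time = queue + setup + processing + transit
= 15 + 10 + 12 + 10
= 47 hours


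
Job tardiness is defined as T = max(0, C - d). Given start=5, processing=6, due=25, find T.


Completion = start + processing = 5 + 6 = 11
Tardiness = max(0, C - d) = max(0, 11 - 25)
= max(0, -14)
= 0


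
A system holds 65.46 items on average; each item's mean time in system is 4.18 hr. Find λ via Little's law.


Little's law: L = λW → λ = L / W
= 65.46 / 4.18
= 15.66 per hour


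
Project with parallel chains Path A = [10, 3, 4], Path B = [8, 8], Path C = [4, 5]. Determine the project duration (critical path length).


Path A: 10 + 3 + 4 = 17
Path B: 8 + 8 = 16
Path C: 4 + 5 = 9
Critical path = longest = max(17, 16, 9)
= 17 (Path A)


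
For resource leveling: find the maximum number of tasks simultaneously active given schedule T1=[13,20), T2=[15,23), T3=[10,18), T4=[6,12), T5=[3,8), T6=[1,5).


Check each time point for overlaps:
  t=15: 3 tasks active (T1, T2, T3)
Max concurrent = 3


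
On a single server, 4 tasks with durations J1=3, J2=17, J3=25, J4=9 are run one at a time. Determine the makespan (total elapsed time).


Sequential makespan: sum all processing times
= 3 + 17 + 25 + 9
= 54 time units


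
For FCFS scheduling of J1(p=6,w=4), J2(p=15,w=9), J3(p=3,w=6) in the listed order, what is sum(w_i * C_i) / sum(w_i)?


Completion times:
  J1: C=6, w×C=4×6=24
  J2: C=21, w×C=9×21=189
  J3: C=24, w×C=6×24=144
Sum w×C = 357
Sum w = 19
Weighted avg = 357/19
= 18.79


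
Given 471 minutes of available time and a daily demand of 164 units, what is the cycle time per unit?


Cycle time = available time / demand
= 471 / 164
= 2.87 min/unit


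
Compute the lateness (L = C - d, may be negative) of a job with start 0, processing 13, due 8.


Completion = 0 + 13 = 13
Lateness = C - d = 13 - 8
= 5


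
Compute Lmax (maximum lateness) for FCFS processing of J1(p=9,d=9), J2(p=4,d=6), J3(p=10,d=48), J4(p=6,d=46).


Lateness per job (L = C - d):
  J1: C=9, d=9, L=0
  J2: C=13, d=6, L=7
  J3: C=23, d=48, L=-25
  J4: C=29, d=46, L=-17
Lmax = max(0, 7, -25, -17)
= 7


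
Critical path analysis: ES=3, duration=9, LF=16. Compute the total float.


EF = ES + duration = 3 + 9 = 12
LS = LF - duration = 16 - 9 = 7
Total Float = LF - EF = 16 - 12
(or LS - ES = 7 - 3)
= 4


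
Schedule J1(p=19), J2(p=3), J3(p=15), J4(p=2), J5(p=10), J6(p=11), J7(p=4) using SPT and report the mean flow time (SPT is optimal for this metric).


SPT order: J4 → J2 → J7 → J5 → J6 → J3 → J1
Completion times:
  J4: C=2
  J2: C=5
  J7: C=9
  J5: C=19
  J6: C=30
  J3: C=45
  J1: C=64
Sum = 174, n = 7
Mean flow = 174/7
= 24.86


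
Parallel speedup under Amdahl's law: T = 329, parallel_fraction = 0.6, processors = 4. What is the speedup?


Amdahl's law: T_p = T × ((1-p) + p/N)
= 329 × ((1-0.6) + 0.6/4)
= 329 × (0.40 + 0.1500)
= 329 × 0.5500
= 180.95
Speedup = 329/180.95
= 1.82×


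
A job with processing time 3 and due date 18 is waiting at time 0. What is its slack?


Slack = due - current_time - processing
= 18 - 0 - 3
= 15


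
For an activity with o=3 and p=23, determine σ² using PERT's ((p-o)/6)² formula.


σ² = ((p - o) / 6)² = (p - o)² / 36
= (23 - 3)² / 36
= 20² / 36
= 400 / 36
= 11.1111


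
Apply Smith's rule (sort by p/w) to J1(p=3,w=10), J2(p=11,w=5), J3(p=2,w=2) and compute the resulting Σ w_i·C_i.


WSPT order (by p/w): J1 → J3 → J2
  J1: C=3, w·C=10×3=30
  J3: C=5, w·C=2×5=10
  J2: C=16, w·C=5×16=80
Σ w·C = 120
= 120


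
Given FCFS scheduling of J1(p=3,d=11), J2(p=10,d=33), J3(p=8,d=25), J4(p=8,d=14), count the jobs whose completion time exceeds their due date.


Completion vs due date:
  J1: C=3, d=11 → on time
  J2: C=13, d=33 → on time
  J3: C=21, d=25 → on time
  J4: C=29, d=14 → TARDY
Tardy jobs: J4
Count = 1


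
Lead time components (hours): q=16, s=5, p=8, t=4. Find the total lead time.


Lead time = queue + setup + processing + transit
= 16 + 5 + 8 + 4
= 33 hours


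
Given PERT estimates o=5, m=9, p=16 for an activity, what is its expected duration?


te = (o + 4m + p) / 6
= (5 + 4×9 + 16) / 6
= (5 + 36 + 16) / 6
= 57 / 6
= 9.50


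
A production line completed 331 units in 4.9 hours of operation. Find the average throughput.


Throughput = units / time
= 331 / 4.9
= 67.6 units/hour


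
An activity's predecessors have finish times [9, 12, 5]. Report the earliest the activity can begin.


ES = max of all predecessor completion times
Predecessors: [9, 12, 5]
ES = max(9, 12, 5)
= 12


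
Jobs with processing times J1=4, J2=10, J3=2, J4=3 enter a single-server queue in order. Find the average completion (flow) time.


Completion times:
  J1: completes at 4
  J2: completes at 14
  J3: completes at 16
  J4: completes at 19
Sum = 53
Average = 53/4
= 13.25


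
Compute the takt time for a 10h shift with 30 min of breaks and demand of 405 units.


Available = 10×60 - 30 = 570 min
Takt time = 570 / 405
= 1.41 min/unit


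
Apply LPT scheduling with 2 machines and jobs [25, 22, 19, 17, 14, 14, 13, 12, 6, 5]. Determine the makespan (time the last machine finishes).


Jobs (LPT sorted): [25, 22, 19, 17, 14, 14, 13, 12, 6, 5]
Machines: 2
  J=25 → Machine 1 (load: 0+25=25)
  J=22 → Machine 2 (load: 0+22=22)
  J=19 → Machine 2 (load: 22+19=41)
  J=17 → Machine 1 (load: 25+17=42)
  J=14 → Machine 2 (load: 41+14=55)
  J=14 → Machine 1 (load: 42+14=56)
  J=13 → Machine 2 (load: 55+13=68)
  J=12 → Machine 1 (load: 56+12=68)
  J=6 → Machine 1 (load: 68+6=74)
  J=5 → Machine 2 (load: 68+5=73)
Machine loads: [74, 73]
Makespan = max = 74 time units


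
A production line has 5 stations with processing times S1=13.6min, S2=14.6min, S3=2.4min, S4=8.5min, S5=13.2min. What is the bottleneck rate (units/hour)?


Bottleneck = longest station time
Station times: [13.6, 14.6, 2.4, 8.5, 13.2]
Max = 14.6 min
Rate = 60 / 14.6
= 4.11 units/hour (bottleneck: 14.6min)


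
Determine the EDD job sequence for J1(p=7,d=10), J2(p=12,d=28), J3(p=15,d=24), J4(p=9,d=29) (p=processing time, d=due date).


EDD: sort by earliest due date
  J1: d=10, p=7
  J3: d=24, p=15
  J2: d=28, p=12
  J4: d=29, p=9
Order: J1 → J3 → J2 → J4


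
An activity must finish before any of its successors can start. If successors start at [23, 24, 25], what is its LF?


LF = min of all successor start times
Successors start at: [23, 24, 25]
LF = min(23, 24, 25)
= 23


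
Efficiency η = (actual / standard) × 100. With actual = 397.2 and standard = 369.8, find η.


Efficiency = (actual / standard) × 100
= (397.2 / 369.8) × 100
= 107.4%


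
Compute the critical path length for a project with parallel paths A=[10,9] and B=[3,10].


Path A: 10 + 9 = 19
Path B: 3 + 10 = 13
Critical path = longest = max(19, 13)
= 19 (Path A)


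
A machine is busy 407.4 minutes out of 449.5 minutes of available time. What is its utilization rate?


Utilization = busy / total × 100
= 407.4 / 449.5 × 100
= 90.6%


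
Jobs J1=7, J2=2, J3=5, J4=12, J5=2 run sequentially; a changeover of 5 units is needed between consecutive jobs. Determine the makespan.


Makespan = Σ processing + (n-1) × setup
= (7 + 2 + 5 + 12 + 2) + (5-1)×5
= 28 + 20
= 48 time units


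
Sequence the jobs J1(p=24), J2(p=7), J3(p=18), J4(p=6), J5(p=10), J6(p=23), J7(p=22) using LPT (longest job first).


LPT: sort by longest processing time first
  J1: p=24
  J6: p=23
  J7: p=22
  J3: p=18
  J5: p=10
  J2: p=7
  J4: p=6
Order: J1 → J6 → J7 → J3 → J5 → J2 → J4


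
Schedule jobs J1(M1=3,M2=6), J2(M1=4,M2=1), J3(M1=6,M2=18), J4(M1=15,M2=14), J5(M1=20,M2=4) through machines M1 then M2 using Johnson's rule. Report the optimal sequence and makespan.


Johnson's rule:
Group 1 (M1≤M2, sort by M1): ['J1', 'J3']
Group 2 (M1>M2, sort desc M2): ['J4', 'J5', 'J2']
Sequence: J1 → J3 → J4 → J5 → J2
Makespan calculation:
  J1: M1 done=3, M2 done=9
  J3: M1 done=9, M2 done=27
  J4: M1 done=24, M2 done=41
  J5: M1 done=44, M2 done=48
  J2: M1 done=48, M2 done=49
= Sequence: J1 → J3 → J4 → J5 → J2, Makespan: 49


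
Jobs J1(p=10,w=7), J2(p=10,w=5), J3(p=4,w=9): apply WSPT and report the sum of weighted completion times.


WSPT order (by p/w): J3 → J1 → J2
  J3: C=4, w·C=9×4=36
  J1: C=14, w·C=7×14=98
  J2: C=24, w·C=5×24=120
Σ w·C = 254
= 254


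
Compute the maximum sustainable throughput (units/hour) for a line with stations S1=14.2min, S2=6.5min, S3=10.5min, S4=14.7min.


Bottleneck = longest station time
Station times: [14.2, 6.5, 10.5, 14.7]
Max = 14.7 min
Rate = 60 / 14.7
= 4.08 units/hour (bottleneck: 14.7min)


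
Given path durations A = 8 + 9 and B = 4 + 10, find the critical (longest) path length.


Path A: 8 + 9 = 17
Path B: 4 + 10 = 14
Critical path = longest = max(17, 14)
= 17 (Path A)


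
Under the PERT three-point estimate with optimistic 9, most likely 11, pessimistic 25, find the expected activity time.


te = (o + 4m + p) / 6
= (9 + 4×11 + 25) / 6
= (9 + 44 + 25) / 6
= 78 / 6
= 13.00


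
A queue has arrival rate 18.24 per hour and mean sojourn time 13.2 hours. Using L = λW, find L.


Little's law: L = λ × W
= 18.24 × 13.2
= 240.77


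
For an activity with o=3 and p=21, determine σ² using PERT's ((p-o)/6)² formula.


σ² = ((p - o) / 6)² = (p - o)² / 36
= (21 - 3)² / 36
= 18² / 36
= 324 / 36
= 9.0000


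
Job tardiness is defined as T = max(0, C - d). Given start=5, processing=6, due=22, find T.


Completion = start + processing = 5 + 6 = 11
Tardiness = max(0, C - d) = max(0, 11 - 22)
= max(0, -11)
= 0


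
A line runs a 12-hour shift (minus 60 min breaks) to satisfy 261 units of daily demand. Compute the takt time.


Available = 12×60 - 60 = 660 min
Takt time = 660 / 261
= 2.53 min/unit


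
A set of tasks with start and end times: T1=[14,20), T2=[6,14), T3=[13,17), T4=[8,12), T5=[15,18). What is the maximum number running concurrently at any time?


Check each time point for overlaps:
  t=15: 3 tasks active (T1, T3, T5)
Max concurrent = 3


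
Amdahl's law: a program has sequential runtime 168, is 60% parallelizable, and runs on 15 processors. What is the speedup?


Amdahl's law: T_p = T × ((1-p) + p/N)
= 168 × ((1-0.6) + 0.6/15)
= 168 × (0.40 + 0.0400)
= 168 × 0.4400
= 73.92
Speedup = 168/73.92
= 2.27×


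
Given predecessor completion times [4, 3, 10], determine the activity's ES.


ES = max of all predecessor completion times
Predecessors: [4, 3, 10]
ES = max(4, 3, 10)
= 10


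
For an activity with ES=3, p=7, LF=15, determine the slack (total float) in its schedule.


EF = ES + duration = 3 + 7 = 10
LS = LF - duration = 15 - 7 = 8
Total Float = LF - EF = 15 - 10
(or LS - ES = 8 - 3)
= 5


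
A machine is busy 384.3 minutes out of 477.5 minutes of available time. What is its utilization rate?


Utilization = busy / total × 100
= 384.3 / 477.5 × 100
= 80.5%


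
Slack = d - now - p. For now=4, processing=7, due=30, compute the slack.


Slack = due - current_time - processing
= 30 - 4 - 7
= 19


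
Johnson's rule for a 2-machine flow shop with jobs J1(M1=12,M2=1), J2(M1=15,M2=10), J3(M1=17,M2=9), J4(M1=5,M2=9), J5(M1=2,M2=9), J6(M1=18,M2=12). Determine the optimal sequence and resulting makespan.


Johnson's rule:
Group 1 (M1≤M2, sort by M1): ['J5', 'J4']
Group 2 (M1>M2, sort desc M2): ['J6', 'J2', 'J3', 'J1']
Sequence: J5 → J4 → J6 → J2 → J3 → J1
Makespan calculation:
  J5: M1 done=2, M2 done=11
  J4: M1 done=7, M2 done=20
  J6: M1 done=25, M2 done=37
  J2: M1 done=40, M2 done=50
  J3: M1 done=57, M2 done=66
  J1: M1 done=69, M2 done=70
= Sequence: J5 → J4 → J6 → J2 → J3 → J1, Makespan: 70


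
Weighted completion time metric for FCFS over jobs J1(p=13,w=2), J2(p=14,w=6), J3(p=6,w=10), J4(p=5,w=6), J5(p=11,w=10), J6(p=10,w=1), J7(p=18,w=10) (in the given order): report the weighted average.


Completion times:
  J1: C=13, w×C=2×13=26
  J2: C=27, w×C=6×27=162
  J3: C=33, w×C=10×33=330
  J4: C=38, w×C=6×38=228
  J5: C=49, w×C=10×49=490
  J6: C=59, w×C=1×59=59
  J7: C=77, w×C=10×77=770
Sum w×C = 2065
Sum w = 45
Weighted avg = 2065/45
= 45.89


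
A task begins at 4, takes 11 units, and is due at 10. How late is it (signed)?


Completion = 4 + 11 = 15
Lateness = C - d = 15 - 10
= 5


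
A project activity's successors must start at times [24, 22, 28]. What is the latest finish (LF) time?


LF = min of all successor start times
Successors start at: [24, 22, 28]
LF = min(24, 22, 28)
= 22


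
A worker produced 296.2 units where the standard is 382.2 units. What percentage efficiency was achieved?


Efficiency = (actual / standard) × 100
= (296.2 / 382.2) × 100
= 77.5%


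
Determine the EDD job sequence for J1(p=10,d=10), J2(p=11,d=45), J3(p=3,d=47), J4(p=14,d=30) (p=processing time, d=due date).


EDD: sort by earliest due date
  J1: d=10, p=10
  J4: d=30, p=14
  J2: d=45, p=11
  J3: d=47, p=3
Order: J1 → J4 → J2 → J3


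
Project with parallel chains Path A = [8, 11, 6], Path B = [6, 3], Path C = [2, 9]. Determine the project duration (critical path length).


Path A: 8 + 11 + 6 = 25
Path B: 6 + 3 = 9
Path C: 2 + 9 = 11
Critical path = longest = max(25, 9, 11)
= 25 (Path A)


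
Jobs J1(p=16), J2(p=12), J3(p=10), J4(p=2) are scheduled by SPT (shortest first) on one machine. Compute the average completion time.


SPT order: J4 → J3 → J2 → J1
Completion times:
  J4: C=2
  J3: C=12
  J2: C=24
  J1: C=40
Sum = 78, n = 4
Mean flow = 78/4
= 19.50


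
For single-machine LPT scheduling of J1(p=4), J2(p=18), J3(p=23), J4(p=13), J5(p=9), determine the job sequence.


LPT: sort by longest processing time first
  J3: p=23
  J2: p=18
  J4: p=13
  J5: p=9
  J1: p=4
Order: J3 → J2 → J4 → J5 → J1


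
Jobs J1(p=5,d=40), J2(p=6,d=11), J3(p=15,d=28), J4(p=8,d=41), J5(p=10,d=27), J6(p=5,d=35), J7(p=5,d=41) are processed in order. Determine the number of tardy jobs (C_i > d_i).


Completion vs due date:
  J1: C=5, d=40 → on time
  J2: C=11, d=11 → on time
  J3: C=26, d=28 → on time
  J4: C=34, d=41 → on time
  J5: C=44, d=27 → TARDY
  J6: C=49, d=35 → TARDY
  J7: C=54, d=41 → TARDY
Tardy jobs: J5, J6, J7
Count = 3


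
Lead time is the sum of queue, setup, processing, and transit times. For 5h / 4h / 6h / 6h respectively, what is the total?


Lead time = queue + setup + processing + transit
= 5 + 4 + 6 + 6
= 21 hours


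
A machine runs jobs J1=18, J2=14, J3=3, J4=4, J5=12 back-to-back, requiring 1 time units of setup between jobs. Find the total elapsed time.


Makespan = Σ processing + (n-1) × setup
= (18 + 14 + 3 + 4 + 12) + (5-1)×1
= 51 + 4
= 55 time units


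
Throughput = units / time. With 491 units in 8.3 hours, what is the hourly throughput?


Throughput = units / time
= 491 / 8.3
= 59.2 units/hour


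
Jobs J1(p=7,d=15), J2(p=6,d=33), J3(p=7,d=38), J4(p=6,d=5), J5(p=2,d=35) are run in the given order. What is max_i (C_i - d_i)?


Lateness per job (L = C - d):
  J1: C=7, d=15, L=-8
  J2: C=13, d=33, L=-20
  J3: C=20, d=38, L=-18
  J4: C=26, d=5, L=21
  J5: C=28, d=35, L=-7
Lmax = max(-8, -20, -18, 21, -7)
= 21


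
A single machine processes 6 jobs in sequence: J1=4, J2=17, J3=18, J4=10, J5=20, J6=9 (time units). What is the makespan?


Sequential makespan: sum all processing times
= 4 + 17 + 18 + 10 + 20 + 9
= 78 time units


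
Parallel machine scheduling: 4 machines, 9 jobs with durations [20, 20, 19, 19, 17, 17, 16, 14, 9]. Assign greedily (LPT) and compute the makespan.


Jobs (LPT sorted): [20, 20, 19, 19, 17, 17, 16, 14, 9]
Machines: 4
  J=20 → Machine 1 (load: 0+20=20)
  J=20 → Machine 2 (load: 0+20=20)
  J=19 → Machine 3 (load: 0+19=19)
  J=19 → Machine 4 (load: 0+19=19)
  J=17 → Machine 3 (load: 19+17=36)
  J=17 → Machine 4 (load: 19+17=36)
  J=16 → Machine 1 (load: 20+16=36)
  J=14 → Machine 2 (load: 20+14=34)
  J=9 → Machine 2 (load: 34+9=43)
Machine loads: [36, 43, 36, 36]
Makespan = max = 43 time units


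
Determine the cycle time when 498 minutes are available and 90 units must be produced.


Cycle time = available time / demand
= 498 / 90
= 5.53 min/unit


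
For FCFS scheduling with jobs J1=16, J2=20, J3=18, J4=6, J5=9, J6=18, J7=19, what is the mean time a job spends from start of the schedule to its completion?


Completion times:
  J1: completes at 16
  J2: completes at 36
  J3: completes at 54
  J4: completes at 60
  J5: completes at 69
  J6: completes at 87
  J7: completes at 106
Sum = 428
Average = 428/7
= 61.14


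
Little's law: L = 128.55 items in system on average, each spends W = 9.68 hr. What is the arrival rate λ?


Little's law: L = λW → λ = L / W
= 128.55 / 9.68
= 13.28 per hour


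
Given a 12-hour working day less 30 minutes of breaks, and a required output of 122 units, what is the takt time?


Available = 12×60 - 30 = 690 min
Takt time = 690 / 122
= 5.66 min/unit


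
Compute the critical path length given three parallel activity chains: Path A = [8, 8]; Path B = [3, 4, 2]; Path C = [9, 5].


Path A: 8 + 8 = 16
Path B: 3 + 4 + 2 = 9
Path C: 9 + 5 = 14
Critical path = longest = max(16, 9, 14)
= 16 (Path A)


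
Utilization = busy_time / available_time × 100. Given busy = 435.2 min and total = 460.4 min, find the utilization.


Utilization = busy / total × 100
= 435.2 / 460.4 × 100
= 94.5%


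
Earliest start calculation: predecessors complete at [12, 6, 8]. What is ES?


ES = max of all predecessor completion times
Predecessors: [12, 6, 8]
ES = max(12, 6, 8)
= 12


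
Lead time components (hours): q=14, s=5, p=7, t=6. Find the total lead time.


Lead time = queue + setup + processing + transit
= 14 + 5 + 7 + 6
= 32 hours


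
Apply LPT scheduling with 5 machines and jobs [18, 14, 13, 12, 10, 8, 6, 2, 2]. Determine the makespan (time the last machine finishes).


Jobs (LPT sorted): [18, 14, 13, 12, 10, 8, 6, 2, 2]
Machines: 5
  J=18 → Machine 1 (load: 0+18=18)
  J=14 → Machine 2 (load: 0+14=14)
  J=13 → Machine 3 (load: 0+13=13)
  J=12 → Machine 4 (load: 0+12=12)
  J=10 → Machine 5 (load: 0+10=10)
  J=8 → Machine 5 (load: 10+8=18)
  J=6 → Machine 4 (load: 12+6=18)
  J=2 → Machine 3 (load: 13+2=15)
  J=2 → Machine 2 (load: 14+2=16)
Machine loads: [18, 16, 15, 18, 18]
Makespan = max = 18 time units


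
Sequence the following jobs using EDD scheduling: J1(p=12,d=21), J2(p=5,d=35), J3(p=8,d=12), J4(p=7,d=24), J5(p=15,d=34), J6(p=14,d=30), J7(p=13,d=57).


EDD: sort by earliest due date
  J3: d=12, p=8
  J1: d=21, p=12
  J4: d=24, p=7
  J6: d=30, p=14
  J5: d=34, p=15
  J2: d=35, p=5
  J7: d=57, p=13
Order: J3 → J1 → J4 → J6 → J5 → J2 → J7


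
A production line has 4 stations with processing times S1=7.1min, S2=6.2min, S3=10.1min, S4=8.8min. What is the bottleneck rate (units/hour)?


Bottleneck = longest station time
Station times: [7.1, 6.2, 10.1, 8.8]
Max = 10.1 min
Rate = 60 / 10.1
= 5.94 units/hour (bottleneck: 10.1min)


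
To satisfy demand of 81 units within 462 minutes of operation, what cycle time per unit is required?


Cycle time = available time / demand
= 462 / 81
= 5.70 min/unit


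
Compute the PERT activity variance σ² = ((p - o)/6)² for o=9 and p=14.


σ² = ((p - o) / 6)² = (p - o)² / 36
= (14 - 9)² / 36
= 5² / 36
= 25 / 36
= 0.6944


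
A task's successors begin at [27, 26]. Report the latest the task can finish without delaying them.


LF = min of all successor start times
Successors start at: [27, 26]
LF = min(27, 26)
= 26


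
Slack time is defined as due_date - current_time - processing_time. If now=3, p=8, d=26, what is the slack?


Slack = due - current_time - processing
= 26 - 3 - 8
= 15


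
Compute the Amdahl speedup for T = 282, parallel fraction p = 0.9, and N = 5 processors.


Amdahl's law: T_p = T × ((1-p) + p/N)
= 282 × ((1-0.9) + 0.9/5)
= 282 × (0.10 + 0.1800)
= 282 × 0.2800
= 78.96
Speedup = 282/78.96
= 3.57×


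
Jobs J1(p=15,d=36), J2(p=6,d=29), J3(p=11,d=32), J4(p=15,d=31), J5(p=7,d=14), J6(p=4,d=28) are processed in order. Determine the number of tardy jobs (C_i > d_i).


Completion vs due date:
  J1: C=15, d=36 → on time
  J2: C=21, d=29 → on time
  J3: C=32, d=32 → on time
  J4: C=47, d=31 → TARDY
  J5: C=54, d=14 → TARDY
  J6: C=58, d=28 → TARDY
Tardy jobs: J4, J5, J6
Count = 3


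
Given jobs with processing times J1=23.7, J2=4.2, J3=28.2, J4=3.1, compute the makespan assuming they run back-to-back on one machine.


Sequential makespan: sum all processing times
= 23.7 + 4.2 + 28.2 + 3.1
= 59.2 time units


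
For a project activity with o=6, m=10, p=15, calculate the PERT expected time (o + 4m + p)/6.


te = (o + 4m + p) / 6
= (6 + 4×10 + 15) / 6
= (6 + 40 + 15) / 6
= 61 / 6
= 10.17


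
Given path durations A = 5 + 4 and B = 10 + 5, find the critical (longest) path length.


Path A: 5 + 4 = 9
Path B: 10 + 5 = 15
Critical path = longest = max(9, 15)
= 15 (Path B)


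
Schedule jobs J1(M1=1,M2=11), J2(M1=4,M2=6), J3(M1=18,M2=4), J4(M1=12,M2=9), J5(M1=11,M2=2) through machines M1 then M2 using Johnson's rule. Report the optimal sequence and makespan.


Johnson's rule:
Group 1 (M1≤M2, sort by M1): ['J1', 'J2']
Group 2 (M1>M2, sort desc M2): ['J4', 'J3', 'J5']
Sequence: J1 → J2 → J4 → J3 → J5
Makespan calculation:
  J1: M1 done=1, M2 done=12
  J2: M1 done=5, M2 done=18
  J4: M1 done=17, M2 done=27
  J3: M1 done=35, M2 done=39
  J5: M1 done=46, M2 done=48
= Sequence: J1 → J2 → J4 → J3 → J5, Makespan: 48


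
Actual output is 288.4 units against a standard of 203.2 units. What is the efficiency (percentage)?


Efficiency = (actual / standard) × 100
= (288.4 / 203.2) × 100
= 141.9%


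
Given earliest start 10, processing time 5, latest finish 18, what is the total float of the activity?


EF = ES + duration = 10 + 5 = 15
LS = LF - duration = 18 - 5 = 13
Total Float = LF - EF = 18 - 15
(or LS - ES = 13 - 10)
= 3


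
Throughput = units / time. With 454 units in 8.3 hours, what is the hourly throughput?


Throughput = units / time
= 454 / 8.3
= 54.7 units/hour


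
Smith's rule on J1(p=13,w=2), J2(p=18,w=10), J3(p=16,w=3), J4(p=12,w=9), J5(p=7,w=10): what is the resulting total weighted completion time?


WSPT order (by p/w): J5 → J4 → J2 → J3 → J1
  J5: C=7, w·C=10×7=70
  J4: C=19, w·C=9×19=171
  J2: C=37, w·C=10×37=370
  J3: C=53, w·C=3×53=159
  J1: C=66, w·C=2×66=132
Σ w·C = 902
= 902


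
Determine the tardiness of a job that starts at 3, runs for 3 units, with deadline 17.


Completion = start + processing = 3 + 3 = 6
Tardiness = max(0, C - d) = max(0, 6 - 17)
= max(0, -11)
= 0


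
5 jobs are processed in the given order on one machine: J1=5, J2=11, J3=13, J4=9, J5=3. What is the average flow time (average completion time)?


Completion times:
  J1: completes at 5
  J2: completes at 16
  J3: completes at 29
  J4: completes at 38
  J5: completes at 41
Sum = 129
Average = 129/5
= 25.80


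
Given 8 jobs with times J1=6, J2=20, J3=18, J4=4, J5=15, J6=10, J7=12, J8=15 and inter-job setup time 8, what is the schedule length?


Makespan = Σ processing + (n-1) × setup
= (6 + 20 + 18 + 4 + 15 + 10 + 12 + 15) + (8-1)×8
= 100 + 56
= 156 time units


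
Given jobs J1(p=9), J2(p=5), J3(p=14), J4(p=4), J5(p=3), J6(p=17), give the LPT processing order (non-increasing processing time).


LPT: sort by longest processing time first
  J6: p=17
  J3: p=14
  J1: p=9
  J2: p=5
  J4: p=4
  J5: p=3
Order: J6 → J3 → J1 → J2 → J4 → J5


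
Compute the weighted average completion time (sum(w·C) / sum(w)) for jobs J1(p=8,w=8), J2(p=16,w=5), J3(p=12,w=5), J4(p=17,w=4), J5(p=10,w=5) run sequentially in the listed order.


Completion times:
  J1: C=8, w×C=8×8=64
  J2: C=24, w×C=5×24=120
  J3: C=36, w×C=5×36=180
  J4: C=53, w×C=4×53=212
  J5: C=63, w×C=5×63=315
Sum w×C = 891
Sum w = 27
Weighted avg = 891/27
= 33.00


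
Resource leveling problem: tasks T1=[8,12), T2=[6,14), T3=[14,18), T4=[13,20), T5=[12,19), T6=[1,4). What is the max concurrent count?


Check each time point for overlaps:
  t=13: 3 tasks active (T2, T4, T5)
Max concurrent = 3


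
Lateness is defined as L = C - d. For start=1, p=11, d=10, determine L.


Completion = 1 + 11 = 12
Lateness = C - d = 12 - 10
= 2


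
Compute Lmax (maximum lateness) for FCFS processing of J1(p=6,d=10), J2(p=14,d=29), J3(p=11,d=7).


Lateness per job (L = C - d):
  J1: C=6, d=10, L=-4
  J2: C=20, d=29, L=-9
  J3: C=31, d=7, L=24
Lmax = max(-4, -9, 24)
= 24


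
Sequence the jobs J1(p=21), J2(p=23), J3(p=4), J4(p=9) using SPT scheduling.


SPT: sort by shortest processing time
  J3: p=4
  J4: p=9
  J1: p=21
  J2: p=23
Order: J3 → J4 → J1 → J2


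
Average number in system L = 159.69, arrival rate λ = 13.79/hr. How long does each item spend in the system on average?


Little's law: L = λW → W = L / λ
= 159.69 / 13.79
= 11.58 hours


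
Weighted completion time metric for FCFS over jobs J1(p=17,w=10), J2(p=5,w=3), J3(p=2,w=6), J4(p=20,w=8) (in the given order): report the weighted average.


Completion times:
  J1: C=17, w×C=10×17=170
  J2: C=22, w×C=3×22=66
  J3: C=24, w×C=6×24=144
  J4: C=44, w×C=8×44=352
Sum w×C = 732
Sum w = 27
Weighted avg = 732/27
= 27.11


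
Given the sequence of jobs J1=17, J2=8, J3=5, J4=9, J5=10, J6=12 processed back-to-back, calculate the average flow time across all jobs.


Completion times:
  J1: completes at 17
  J2: completes at 25
  J3: completes at 30
  J4: completes at 39
  J5: completes at 49
  J6: completes at 61
Sum = 221
Average = 221/6
= 36.83
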